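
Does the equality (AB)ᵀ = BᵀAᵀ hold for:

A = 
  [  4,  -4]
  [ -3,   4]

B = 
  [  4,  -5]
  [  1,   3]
Yes

(AB)ᵀ = 
  [ 12,  -8]
  [-32,  27]

BᵀAᵀ = 
  [ 12,  -8]
  [-32,  27]

Both sides are equal — this is the standard identity (AB)ᵀ = BᵀAᵀ, which holds for all A, B.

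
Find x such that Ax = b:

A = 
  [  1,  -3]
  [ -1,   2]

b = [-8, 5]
x = [1, 3]

Row reduce the augmented matrix [A|b]:
R2 → R2 + (1)·R1
REF = 
  [  1,  -3,  -8]
  [  0,  -1,  -3]

Back-substitution:
x₂ = (-3) / (-1) = 3
x₁ = (-8 - (-3)(3)) / 1 = 1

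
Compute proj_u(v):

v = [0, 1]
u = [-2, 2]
proj_u(v) = [-1/2, 1/2]

v·u = (0)(-2) + (1)(2) = 2
u·u = (-2)² + (2)² = 8
proj_u(v) = (v·u / u·u) × u = (2/8) × u = (1/4) × u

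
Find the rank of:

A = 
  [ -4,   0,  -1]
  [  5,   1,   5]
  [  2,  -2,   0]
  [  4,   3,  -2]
Row reduce:
R2 → R2 + (5/4)·R1
R3 → R3 + (1/2)·R1
R4 → R4 + (1)·R1
R3 → R3 + (2)·R2
R4 → R4 - (3)·R2
R4 → R4 + (57/28)·R3
REF = 
  [  -4,    0,   -1]
  [   0,    1, 15/4]
  [   0,    0,    7]
  [   0,    0,    0]
Pivot columns: 1, 2, 3 → 3 pivots.

rank(A) = 3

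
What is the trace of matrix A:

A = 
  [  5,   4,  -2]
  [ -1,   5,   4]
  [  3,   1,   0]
10

tr(A) = 5 + 5 + 0 = 10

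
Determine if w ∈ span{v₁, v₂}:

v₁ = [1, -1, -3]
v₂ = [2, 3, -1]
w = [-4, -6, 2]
Yes

Form the augmented matrix and row-reduce:
[v₁|v₂|w] = 
  [  1,   2,  -4]
  [ -1,   3,  -6]
  [ -3,  -1,   2]
R2 → R2 + (1)·R1
R3 → R3 + (3)·R1
R3 → R3 - (1)·R2
REF = 
  [  1,   2,  -4]
  [  0,   5, -10]
  [  0,   0,   0]

No row of the form [0 0 | nonzero], so the system is consistent. Back-substitution gives c₁ = 0, c₂ = -2: w = (0)·v₁ + (-2)·v₂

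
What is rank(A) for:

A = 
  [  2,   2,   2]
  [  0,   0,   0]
Row reduce:
(no row operations needed)
REF = 
  [  2,   2,   2]
  [  0,   0,   0]
Pivot columns: 1 → 1 pivot.

rank(A) = 1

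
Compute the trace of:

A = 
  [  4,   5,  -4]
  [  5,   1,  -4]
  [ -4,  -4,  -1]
4

tr(A) = 4 + 1 + -1 = 4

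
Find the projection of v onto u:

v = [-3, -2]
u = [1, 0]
v·u = (-3)(1) + (-2)(0) = -3
u·u = (1)² + (0)² = 1
proj_u(v) = (v·u / u·u) × u = (-3/1) × u = (-3) × u

proj_u(v) = [-3, 0]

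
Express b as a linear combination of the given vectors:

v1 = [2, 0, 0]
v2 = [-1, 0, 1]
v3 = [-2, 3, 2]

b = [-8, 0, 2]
c1 = -3, c2 = 2, c3 = 0

b = -3·v1 + 2·v2 + 0·v3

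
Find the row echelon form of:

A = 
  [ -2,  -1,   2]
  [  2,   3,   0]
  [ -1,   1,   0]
Row operations:
R2 → R2 + (1)·R1
R3 → R3 - (1/2)·R1
R3 → R3 - (3/4)·R2

Resulting echelon form:
REF = 
  [  -2,   -1,    2]
  [   0,    2,    2]
  [   0,    0, -5/2]

Rank = 3 (number of non-zero pivot rows).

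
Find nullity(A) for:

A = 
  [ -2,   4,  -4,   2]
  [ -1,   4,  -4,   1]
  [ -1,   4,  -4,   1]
nullity(A) = 2

Row reduce:
R2 → R2 - (1/2)·R1
R3 → R3 - (1/2)·R1
R3 → R3 - (1)·R2
REF = 
  [ -2,   4,  -4,   2]
  [  0,   2,  -2,   0]
  [  0,   0,   0,   0]
Pivot columns: 1, 2 → 2 pivots.
rank(A) = 2, so nullity(A) = 4 - 2 = 2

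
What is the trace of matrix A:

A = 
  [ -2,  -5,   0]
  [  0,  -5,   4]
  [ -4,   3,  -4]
-11

tr(A) = -2 + -5 + -4 = -11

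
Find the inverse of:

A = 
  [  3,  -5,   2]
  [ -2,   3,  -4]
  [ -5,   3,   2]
det(A) = (3)·((3)(2) - (-4)(3)) - (-5)·((-2)(2) - (-4)(-5)) + (2)·((-2)(3) - (3)(-5))
  = (3)(18) - (-5)(-24) + (2)(9)
  = -48
det(A) = -48 ≠ 0, so A is invertible.

Cofactors Cᵢⱼ = (-1)ⁱ⁺ʲ·Mᵢⱼ:
C = 
  [ 18,  24,   9]
  [ 16,  16,  16]
  [ 14,   8,  -1]

adj(A) = Cᵀ:
adj(A) = 
  [ 18,  16,  14]
  [ 24,  16,   8]
  [  9,  16,  -1]

A⁻¹ = (-1/48) · adj(A):
A⁻¹ = 
  [ -3/8,  -1/3, -7/24]
  [ -1/2,  -1/3,  -1/6]
  [-3/16,  -1/3,  1/48]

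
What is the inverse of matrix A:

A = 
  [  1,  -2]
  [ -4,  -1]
det(A) = (1)(-1) - (-2)(-4) = -9
For a 2×2 matrix, A⁻¹ = (1/det(A)) · [[d, -b], [-c, a]]
    = (-1/9) · [[-1, 2], [4, 1]]

A⁻¹ = 
  [ 1/9, -2/9]
  [-4/9, -1/9]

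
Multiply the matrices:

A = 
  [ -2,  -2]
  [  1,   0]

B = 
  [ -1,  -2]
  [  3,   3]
A is 2×2 and B is 2×2, so AB is 2×2. Each entry is (row of A)·(column of B):
AB[1,1] = (-2)(-1) + (-2)(3) = -4
AB[1,2] = (-2)(-2) + (-2)(3) = -2
AB[2,1] = (1)(-1) + (0)(3) = -1
AB[2,2] = (1)(-2) + (0)(3) = -2

AB = 
  [ -4,  -2]
  [ -1,  -2]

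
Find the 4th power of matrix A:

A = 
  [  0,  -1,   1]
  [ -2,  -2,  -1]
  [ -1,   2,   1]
A² = A·A:
A²[1,1] = (0)(0) + (-1)(-2) + (1)(-1) = 1
A²[1,2] = (0)(-1) + (-1)(-2) + (1)(2) = 4
A²[1,3] = (0)(1) + (-1)(-1) + (1)(1) = 2
A²[2,1] = (-2)(0) + (-2)(-2) + (-1)(-1) = 5
A²[2,2] = (-2)(-1) + (-2)(-2) + (-1)(2) = 4
A²[2,3] = (-2)(1) + (-2)(-1) + (-1)(1) = -1
A²[3,1] = (-1)(0) + (2)(-2) + (1)(-1) = -5
A²[3,2] = (-1)(-1) + (2)(-2) + (1)(2) = -1
A²[3,3] = (-1)(1) + (2)(-1) + (1)(1) = -2
A² = 
  [  1,   4,   2]
  [  5,   4,  -1]
  [ -5,  -1,  -2]

A^3 = A^2·A:
A^3[1,1] = (1)(0) + (4)(-2) + (2)(-1) = -10
A^3[1,2] = (1)(-1) + (4)(-2) + (2)(2) = -5
A^3[1,3] = (1)(1) + (4)(-1) + (2)(1) = -1
A^3[2,1] = (5)(0) + (4)(-2) + (-1)(-1) = -7
A^3[2,2] = (5)(-1) + (4)(-2) + (-1)(2) = -15
A^3[2,3] = (5)(1) + (4)(-1) + (-1)(1) = 0
A^3[3,1] = (-5)(0) + (-1)(-2) + (-2)(-1) = 4
A^3[3,2] = (-5)(-1) + (-1)(-2) + (-2)(2) = 3
A^3[3,3] = (-5)(1) + (-1)(-1) + (-2)(1) = -6
A^3 = 
  [-10,  -5,  -1]
  [ -7, -15,   0]
  [  4,   3,  -6]

A^4 = A^3·A:
A^4[1,1] = (-10)(0) + (-5)(-2) + (-1)(-1) = 11
A^4[1,2] = (-10)(-1) + (-5)(-2) + (-1)(2) = 18
A^4[1,3] = (-10)(1) + (-5)(-1) + (-1)(1) = -6
A^4[2,1] = (-7)(0) + (-15)(-2) + (0)(-1) = 30
A^4[2,2] = (-7)(-1) + (-15)(-2) + (0)(2) = 37
A^4[2,3] = (-7)(1) + (-15)(-1) + (0)(1) = 8
A^4[3,1] = (4)(0) + (3)(-2) + (-6)(-1) = 0
A^4[3,2] = (4)(-1) + (3)(-2) + (-6)(2) = -22
A^4[3,3] = (4)(1) + (3)(-1) + (-6)(1) = -5
A^4 = 
  [ 11,  18,  -6]
  [ 30,  37,   8]
  [  0, -22,  -5]

Therefore
A^4 = 
  [ 11,  18,  -6]
  [ 30,  37,   8]
  [  0, -22,  -5]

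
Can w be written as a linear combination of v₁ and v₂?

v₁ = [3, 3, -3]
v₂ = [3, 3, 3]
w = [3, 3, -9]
Yes

Form the augmented matrix and row-reduce:
[v₁|v₂|w] = 
  [  3,   3,   3]
  [  3,   3,   3]
  [ -3,   3,  -9]
R2 → R2 - (1)·R1
R3 → R3 + (1)·R1
Swap R2 ↔ R3
REF = 
  [  3,   3,   3]
  [  0,   6,  -6]
  [  0,   0,   0]

No row of the form [0 0 | nonzero], so the system is consistent. Back-substitution gives c₁ = 2, c₂ = -1: w = (2)·v₁ + (-1)·v₂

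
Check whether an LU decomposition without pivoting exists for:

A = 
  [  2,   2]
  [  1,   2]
Yes.
A[1,1] = 2 ≠ 0, so Gaussian elimination proceeds without a row swap: multiplier ℓ₂₁ = (1)/(2) = 1/2, and U[2,2] = 2 - (1/2)(2) = 1.
L = 
  [  1,   0]
  [1/2,   1]
U = 
  [  2,   2]
  [  0,   1]
Check row 2 of LU: [(1/2)(2), (1/2)(2) + 1] = [1, 2] = row 2 of A ✓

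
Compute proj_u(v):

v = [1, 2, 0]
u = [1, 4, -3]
proj_u(v) = [9/26, 18/13, -27/26]

v·u = (1)(1) + (2)(4) + (0)(-3) = 9
u·u = (1)² + (4)² + (-3)² = 26
proj_u(v) = (v·u / u·u) × u = (9/26) × u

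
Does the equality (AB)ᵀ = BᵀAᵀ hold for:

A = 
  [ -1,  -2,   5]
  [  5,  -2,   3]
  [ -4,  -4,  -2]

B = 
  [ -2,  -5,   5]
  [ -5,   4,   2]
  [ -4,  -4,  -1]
Yes

(AB)ᵀ = 
  [ -8, -12,  36]
  [-23, -45,  12]
  [-14,  18, -26]

BᵀAᵀ = 
  [ -8, -12,  36]
  [-23, -45,  12]
  [-14,  18, -26]

Both sides are equal — this is the standard identity (AB)ᵀ = BᵀAᵀ, which holds for all A, B.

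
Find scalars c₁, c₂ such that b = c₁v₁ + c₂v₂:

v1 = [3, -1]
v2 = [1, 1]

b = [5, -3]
c1 = 2, c2 = -1

b = 2·v1 + -1·v2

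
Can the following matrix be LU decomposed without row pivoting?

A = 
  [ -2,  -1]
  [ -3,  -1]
Yes.
A[1,1] = -2 ≠ 0, so Gaussian elimination proceeds without a row swap: multiplier ℓ₂₁ = (-3)/(-2) = 3/2, and U[2,2] = -1 - (3/2)(-1) = 1/2.
L = 
  [  1,   0]
  [3/2,   1]
U = 
  [ -2,  -1]
  [  0, 1/2]
Check row 2 of LU: [(3/2)(-2), (3/2)(-1) + (1/2)] = [-3, -1] = row 2 of A ✓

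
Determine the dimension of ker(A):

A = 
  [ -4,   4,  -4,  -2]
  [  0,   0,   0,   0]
nullity(A) = 3

Row reduce:
(no row operations needed)
REF = 
  [ -4,   4,  -4,  -2]
  [  0,   0,   0,   0]
Pivot columns: 1 → 1 pivot.
rank(A) = 1, so nullity(A) = 4 - 1 = 3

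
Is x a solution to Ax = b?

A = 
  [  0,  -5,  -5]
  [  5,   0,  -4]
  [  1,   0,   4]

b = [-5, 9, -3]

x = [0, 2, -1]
No

Ax = [-5, 4, -4] ≠ b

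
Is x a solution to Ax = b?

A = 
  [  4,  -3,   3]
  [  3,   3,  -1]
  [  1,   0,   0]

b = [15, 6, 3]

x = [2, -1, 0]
No

Ax = [11, 3, 2] ≠ b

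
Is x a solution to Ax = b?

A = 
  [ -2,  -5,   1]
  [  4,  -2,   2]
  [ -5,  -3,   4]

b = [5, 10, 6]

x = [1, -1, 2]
Yes

Ax = [5, 10, 6] = b ✓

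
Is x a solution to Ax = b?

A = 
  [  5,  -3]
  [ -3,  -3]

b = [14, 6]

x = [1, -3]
Yes

Ax = [14, 6] = b ✓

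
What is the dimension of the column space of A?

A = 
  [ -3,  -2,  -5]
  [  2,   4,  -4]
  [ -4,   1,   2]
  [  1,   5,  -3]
dim(Col(A)) = 3

Row reduce:
R2 → R2 + (2/3)·R1
R3 → R3 - (4/3)·R1
R4 → R4 + (1/3)·R1
R3 → R3 - (11/8)·R2
R4 → R4 - (13/8)·R2
R4 → R4 - (29/75)·R3
REF = 
  [   -3,    -2,    -5]
  [    0,   8/3, -22/3]
  [    0,     0,  75/4]
  [    0,     0,     0]
Pivot columns: 1, 2, 3 → 3 pivots.
dim(Col(A)) = number of pivot columns = 3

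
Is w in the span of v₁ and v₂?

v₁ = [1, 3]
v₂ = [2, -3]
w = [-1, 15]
Yes

Form the augmented matrix and row-reduce:
[v₁|v₂|w] = 
  [  1,   2,  -1]
  [  3,  -3,  15]
R2 → R2 - (3)·R1
REF = 
  [  1,   2,  -1]
  [  0,  -9,  18]

No row of the form [0 0 | nonzero], so the system is consistent. Back-substitution gives c₁ = 3, c₂ = -2: w = (3)·v₁ + (-2)·v₂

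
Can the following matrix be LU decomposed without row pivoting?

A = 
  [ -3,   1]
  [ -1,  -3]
Yes.
A[1,1] = -3 ≠ 0, so Gaussian elimination proceeds without a row swap: multiplier ℓ₂₁ = (-1)/(-3) = 1/3, and U[2,2] = -3 - (1/3)(1) = -10/3.
L = 
  [  1,   0]
  [1/3,   1]
U = 
  [   -3,     1]
  [    0, -10/3]
Check row 2 of LU: [(1/3)(-3), (1/3)(1) + (-10/3)] = [-1, -3] = row 2 of A ✓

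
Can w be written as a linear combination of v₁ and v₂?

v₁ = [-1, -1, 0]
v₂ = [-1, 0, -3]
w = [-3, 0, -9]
Yes

Form the augmented matrix and row-reduce:
[v₁|v₂|w] = 
  [ -1,  -1,  -3]
  [ -1,   0,   0]
  [  0,  -3,  -9]
R2 → R2 - (1)·R1
R3 → R3 + (3)·R2
REF = 
  [ -1,  -1,  -3]
  [  0,   1,   3]
  [  0,   0,   0]

No row of the form [0 0 | nonzero], so the system is consistent. Back-substitution gives c₁ = 0, c₂ = 3: w = (0)·v₁ + (3)·v₂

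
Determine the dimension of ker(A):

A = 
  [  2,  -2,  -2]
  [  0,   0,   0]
nullity(A) = 2

Row reduce:
(no row operations needed)
REF = 
  [  2,  -2,  -2]
  [  0,   0,   0]
Pivot columns: 1 → 1 pivot.
rank(A) = 1, so nullity(A) = 3 - 1 = 2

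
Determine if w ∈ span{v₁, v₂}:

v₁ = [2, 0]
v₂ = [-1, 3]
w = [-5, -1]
Yes

Form the augmented matrix and row-reduce:
[v₁|v₂|w] = 
  [  2,  -1,  -5]
  [  0,   3,  -1]
(already in echelon form — no row operations needed)

No row of the form [0 0 | nonzero], so the system is consistent. Back-substitution gives c₁ = -8/3, c₂ = -1/3: w = (-8/3)·v₁ + (-1/3)·v₂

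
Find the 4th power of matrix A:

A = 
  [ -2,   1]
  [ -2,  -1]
A^4 = 
  [-14,  -3]
  [  6, -17]

A² = A·A:
A²[1,1] = (-2)(-2) + (1)(-2) = 2
A²[1,2] = (-2)(1) + (1)(-1) = -3
A²[2,1] = (-2)(-2) + (-1)(-2) = 6
A²[2,2] = (-2)(1) + (-1)(-1) = -1
A² = 
  [  2,  -3]
  [  6,  -1]

A^3 = A^2·A:
A^3[1,1] = (2)(-2) + (-3)(-2) = 2
A^3[1,2] = (2)(1) + (-3)(-1) = 5
A^3[2,1] = (6)(-2) + (-1)(-2) = -10
A^3[2,2] = (6)(1) + (-1)(-1) = 7
A^3 = 
  [  2,   5]
  [-10,   7]

A^4 = A^3·A:
A^4[1,1] = (2)(-2) + (5)(-2) = -14
A^4[1,2] = (2)(1) + (5)(-1) = -3
A^4[2,1] = (-10)(-2) + (7)(-2) = 6
A^4[2,2] = (-10)(1) + (7)(-1) = -17
A^4 = 
  [-14,  -3]
  [  6, -17]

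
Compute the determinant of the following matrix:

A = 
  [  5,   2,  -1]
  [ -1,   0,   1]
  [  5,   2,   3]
8

Cofactor expansion along row 1:
det(A) = (5)·((0)(3) - (1)(2)) - (2)·((-1)(3) - (1)(5)) + (-1)·((-1)(2) - (0)(5))
  = (5)(-2) - (2)(-8) + (-1)(-2)
  = 8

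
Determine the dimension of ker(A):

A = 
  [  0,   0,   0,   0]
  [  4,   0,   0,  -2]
nullity(A) = 3

Row reduce:
Swap R1 ↔ R2
REF = 
  [  4,   0,   0,  -2]
  [  0,   0,   0,   0]
Pivot columns: 1 → 1 pivot.
rank(A) = 1, so nullity(A) = 4 - 1 = 3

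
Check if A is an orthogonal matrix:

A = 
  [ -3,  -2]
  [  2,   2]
No

AᵀA = 
  [ 13,  10]
  [ 10,   8]
≠ I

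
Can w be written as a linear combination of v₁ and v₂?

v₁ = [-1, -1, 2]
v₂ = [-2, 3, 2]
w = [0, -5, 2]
Yes

Form the augmented matrix and row-reduce:
[v₁|v₂|w] = 
  [ -1,  -2,   0]
  [ -1,   3,  -5]
  [  2,   2,   2]
R2 → R2 - (1)·R1
R3 → R3 + (2)·R1
R3 → R3 + (2/5)·R2
REF = 
  [ -1,  -2,   0]
  [  0,   5,  -5]
  [  0,   0,   0]

No row of the form [0 0 | nonzero], so the system is consistent. Back-substitution gives c₁ = 2, c₂ = -1: w = (2)·v₁ + (-1)·v₂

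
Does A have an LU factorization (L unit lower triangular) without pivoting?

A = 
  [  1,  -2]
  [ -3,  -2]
Yes.
A[1,1] = 1 ≠ 0, so Gaussian elimination proceeds without a row swap: multiplier ℓ₂₁ = (-3)/(1) = -3, and U[2,2] = -2 - (-3)(-2) = -8.
L = 
  [  1,   0]
  [ -3,   1]
U = 
  [  1,  -2]
  [  0,  -8]
Check row 2 of LU: [(-3)(1), (-3)(-2) + (-8)] = [-3, -2] = row 2 of A ✓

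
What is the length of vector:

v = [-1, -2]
2.236

||v||₂ = √((-1)² + (-2)²) = √5 = 2.236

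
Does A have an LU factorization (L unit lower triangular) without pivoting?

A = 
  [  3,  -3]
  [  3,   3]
Yes.
A[1,1] = 3 ≠ 0, so Gaussian elimination proceeds without a row swap: multiplier ℓ₂₁ = (3)/(3) = 1, and U[2,2] = 3 - (1)(-3) = 6.
L = 
  [  1,   0]
  [  1,   1]
U = 
  [  3,  -3]
  [  0,   6]
Check row 2 of LU: [(1)(3), (1)(-3) + 6] = [3, 3] = row 2 of A ✓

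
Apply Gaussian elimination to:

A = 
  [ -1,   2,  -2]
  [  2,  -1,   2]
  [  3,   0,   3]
Row operations:
R2 → R2 + (2)·R1
R3 → R3 + (3)·R1
R3 → R3 - (2)·R2

Resulting echelon form:
REF = 
  [ -1,   2,  -2]
  [  0,   3,  -2]
  [  0,   0,   1]

Rank = 3 (number of non-zero pivot rows).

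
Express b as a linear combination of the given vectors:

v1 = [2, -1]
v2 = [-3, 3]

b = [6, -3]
c1 = 3, c2 = 0

b = 3·v1 + 0·v2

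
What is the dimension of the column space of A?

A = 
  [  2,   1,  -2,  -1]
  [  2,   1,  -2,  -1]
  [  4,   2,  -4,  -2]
dim(Col(A)) = 1

Row reduce:
R2 → R2 - (1)·R1
R3 → R3 - (2)·R1
REF = 
  [  2,   1,  -2,  -1]
  [  0,   0,   0,   0]
  [  0,   0,   0,   0]
Pivot columns: 1 → 1 pivot.
dim(Col(A)) = number of pivot columns = 1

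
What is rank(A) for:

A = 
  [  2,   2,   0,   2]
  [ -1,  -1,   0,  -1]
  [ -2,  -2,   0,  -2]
rank(A) = 1

Row reduce:
R2 → R2 + (1/2)·R1
R3 → R3 + (1)·R1
REF = 
  [  2,   2,   0,   2]
  [  0,   0,   0,   0]
  [  0,   0,   0,   0]
Pivot columns: 1 → 1 pivot.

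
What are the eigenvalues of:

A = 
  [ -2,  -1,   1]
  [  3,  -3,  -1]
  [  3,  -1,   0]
Characteristic polynomial: det(λI - A) = λ³ + 5λ² + 5λ - 11
Testing integer divisors of the constant term: p(1) = 0, so (λ - 1) is a factor:
p(λ) = (λ - 1)(λ² + 6λ + 11)
λ² + 6λ + 11 = 0  ⇒  λ = (-6 ± √((6)² - 4·(11)))/2 = (-6 ± √(-8))/2
  = -3 + i√2,  -3 - i√2

λ = 1, -3 + i√2, -3 - i√2  (≈ 1, -3 + 1.414i, -3 - 1.414i)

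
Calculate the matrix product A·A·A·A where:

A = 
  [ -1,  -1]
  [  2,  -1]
A² = A·A:
A²[1,1] = (-1)(-1) + (-1)(2) = -1
A²[1,2] = (-1)(-1) + (-1)(-1) = 2
A²[2,1] = (2)(-1) + (-1)(2) = -4
A²[2,2] = (2)(-1) + (-1)(-1) = -1
A² = 
  [ -1,   2]
  [ -4,  -1]

A^3 = A^2·A:
A^3[1,1] = (-1)(-1) + (2)(2) = 5
A^3[1,2] = (-1)(-1) + (2)(-1) = -1
A^3[2,1] = (-4)(-1) + (-1)(2) = 2
A^3[2,2] = (-4)(-1) + (-1)(-1) = 5
A^3 = 
  [  5,  -1]
  [  2,   5]

A^4 = A^3·A:
A^4[1,1] = (5)(-1) + (-1)(2) = -7
A^4[1,2] = (5)(-1) + (-1)(-1) = -4
A^4[2,1] = (2)(-1) + (5)(2) = 8
A^4[2,2] = (2)(-1) + (5)(-1) = -7
A^4 = 
  [ -7,  -4]
  [  8,  -7]

Therefore
A^4 = 
  [ -7,  -4]
  [  8,  -7]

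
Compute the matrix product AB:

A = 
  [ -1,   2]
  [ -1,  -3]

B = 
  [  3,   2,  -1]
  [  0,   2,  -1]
A is 2×2 and B is 2×3, so AB is 2×3. Each entry is (row of A)·(column of B):
AB[1,1] = (-1)(3) + (2)(0) = -3
AB[1,2] = (-1)(2) + (2)(2) = 2
AB[1,3] = (-1)(-1) + (2)(-1) = -1
AB[2,1] = (-1)(3) + (-3)(0) = -3
AB[2,2] = (-1)(2) + (-3)(2) = -8
AB[2,3] = (-1)(-1) + (-3)(-1) = 4

AB = 
  [ -3,   2,  -1]
  [ -3,  -8,   4]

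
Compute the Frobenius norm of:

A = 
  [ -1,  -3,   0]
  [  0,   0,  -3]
||A||_F = 4.359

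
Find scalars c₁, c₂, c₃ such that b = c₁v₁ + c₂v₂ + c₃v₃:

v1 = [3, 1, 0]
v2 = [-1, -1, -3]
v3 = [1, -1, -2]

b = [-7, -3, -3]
c1 = -2, c2 = 1, c3 = 0

b = -2·v1 + 1·v2 + 0·v3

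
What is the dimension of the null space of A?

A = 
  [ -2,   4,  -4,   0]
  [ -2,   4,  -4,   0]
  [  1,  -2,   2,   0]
nullity(A) = 3

Row reduce:
R2 → R2 - (1)·R1
R3 → R3 + (1/2)·R1
REF = 
  [ -2,   4,  -4,   0]
  [  0,   0,   0,   0]
  [  0,   0,   0,   0]
Pivot columns: 1 → 1 pivot.
rank(A) = 1, so nullity(A) = 4 - 1 = 3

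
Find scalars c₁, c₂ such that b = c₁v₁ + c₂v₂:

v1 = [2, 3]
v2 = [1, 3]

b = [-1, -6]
c1 = 1, c2 = -3

b = 1·v1 + -3·v2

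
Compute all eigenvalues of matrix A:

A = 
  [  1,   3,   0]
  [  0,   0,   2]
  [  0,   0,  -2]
λ = 0, 1, -2

Characteristic polynomial: det(λI - A) = λ³ + λ² - 2λ
The constant term is 0, so λ = 0 is a root: p(λ) = λ(λ² + λ - 2)
λ² + λ - 2 = (λ + 2)(λ - 1)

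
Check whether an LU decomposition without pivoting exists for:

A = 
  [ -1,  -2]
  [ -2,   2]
Yes.
A[1,1] = -1 ≠ 0, so Gaussian elimination proceeds without a row swap: multiplier ℓ₂₁ = (-2)/(-1) = 2, and U[2,2] = 2 - (2)(-2) = 6.
L = 
  [  1,   0]
  [  2,   1]
U = 
  [ -1,  -2]
  [  0,   6]
Check row 2 of LU: [(2)(-1), (2)(-2) + 6] = [-2, 2] = row 2 of A ✓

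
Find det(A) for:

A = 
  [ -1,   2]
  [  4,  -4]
-4

For a 2×2 matrix, det = ad - bc = (-1)(-4) - (2)(4) = -4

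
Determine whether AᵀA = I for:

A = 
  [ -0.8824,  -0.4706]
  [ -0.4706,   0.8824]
Yes

AᵀA = 
  [  1.0001,   0]
  [  0,   1.0001]
≈ I (equal to I up to the 4-dp rounding of the entries)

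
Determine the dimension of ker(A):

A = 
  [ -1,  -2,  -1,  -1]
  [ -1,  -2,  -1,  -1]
nullity(A) = 3

Row reduce:
R2 → R2 - (1)·R1
REF = 
  [ -1,  -2,  -1,  -1]
  [  0,   0,   0,   0]
Pivot columns: 1 → 1 pivot.
rank(A) = 1, so nullity(A) = 4 - 1 = 3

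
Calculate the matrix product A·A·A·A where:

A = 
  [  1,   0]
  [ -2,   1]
A² = A·A:
A²[1,1] = (1)(1) + (0)(-2) = 1
A²[1,2] = (1)(0) + (0)(1) = 0
A²[2,1] = (-2)(1) + (1)(-2) = -4
A²[2,2] = (-2)(0) + (1)(1) = 1
A² = 
  [  1,   0]
  [ -4,   1]

A^3 = A^2·A:
A^3[1,1] = (1)(1) + (0)(-2) = 1
A^3[1,2] = (1)(0) + (0)(1) = 0
A^3[2,1] = (-4)(1) + (1)(-2) = -6
A^3[2,2] = (-4)(0) + (1)(1) = 1
A^3 = 
  [  1,   0]
  [ -6,   1]

A^4 = A^3·A:
A^4[1,1] = (1)(1) + (0)(-2) = 1
A^4[1,2] = (1)(0) + (0)(1) = 0
A^4[2,1] = (-6)(1) + (1)(-2) = -8
A^4[2,2] = (-6)(0) + (1)(1) = 1
A^4 = 
  [  1,   0]
  [ -8,   1]

Therefore
A^4 = 
  [  1,   0]
  [ -8,   1]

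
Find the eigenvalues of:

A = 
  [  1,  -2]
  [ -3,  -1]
tr(A) = 0, det(A) = -7
Characteristic polynomial: λ² - tr(A)λ + det(A) = λ² - 7
λ² - 7 = 0  ⇒  λ = (0 ± √((0)² - 4·(-7)))/2 = (0 ± √(28))/2
  = √7,  -√7

λ = √7, -√7  (≈ 2.646, -2.646)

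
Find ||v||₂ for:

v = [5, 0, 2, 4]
6.708

||v||₂ = √((5)² + (0)² + (2)² + (4)²) = √45 = 6.708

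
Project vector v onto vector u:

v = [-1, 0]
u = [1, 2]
proj_u(v) = [-1/5, -2/5]

v·u = (-1)(1) + (0)(2) = -1
u·u = (1)² + (2)² = 5
proj_u(v) = (v·u / u·u) × u = (-1/5) × u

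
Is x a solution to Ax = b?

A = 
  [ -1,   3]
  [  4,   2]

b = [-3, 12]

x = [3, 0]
Yes

Ax = [-3, 12] = b ✓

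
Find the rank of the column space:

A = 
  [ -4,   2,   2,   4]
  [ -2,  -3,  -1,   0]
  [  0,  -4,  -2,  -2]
Row reduce:
R2 → R2 - (1/2)·R1
R3 → R3 - (1)·R2
REF = 
  [ -4,   2,   2,   4]
  [  0,  -4,  -2,  -2]
  [  0,   0,   0,   0]
Pivot columns: 1, 2 → 2 pivots.
dim(Col(A)) = number of pivot columns = 2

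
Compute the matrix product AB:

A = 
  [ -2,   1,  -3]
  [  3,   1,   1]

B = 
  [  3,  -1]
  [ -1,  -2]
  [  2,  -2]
A is 2×3 and B is 3×2, so AB is 2×2. Each entry is (row of A)·(column of B):
AB[1,1] = (-2)(3) + (1)(-1) + (-3)(2) = -13
AB[1,2] = (-2)(-1) + (1)(-2) + (-3)(-2) = 6
AB[2,1] = (3)(3) + (1)(-1) + (1)(2) = 10
AB[2,2] = (3)(-1) + (1)(-2) + (1)(-2) = -7

AB = 
  [-13,   6]
  [ 10,  -7]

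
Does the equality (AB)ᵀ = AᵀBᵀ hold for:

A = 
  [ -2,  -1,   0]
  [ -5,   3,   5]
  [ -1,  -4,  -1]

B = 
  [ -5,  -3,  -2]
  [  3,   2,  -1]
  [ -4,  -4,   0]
No

(AB)ᵀ = 
  [  7,  14,  -3]
  [  4,   1,  -1]
  [  5,   7,   6]

AᵀBᵀ = 
  [ 27, -15,  28]
  [  4,   7,  -8]
  [-13,  11, -20]

The two matrices differ, so (AB)ᵀ ≠ AᵀBᵀ in general. The correct identity is (AB)ᵀ = BᵀAᵀ.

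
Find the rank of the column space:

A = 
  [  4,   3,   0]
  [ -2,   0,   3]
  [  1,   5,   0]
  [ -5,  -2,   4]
dim(Col(A)) = 3

Row reduce:
R2 → R2 + (1/2)·R1
R3 → R3 - (1/4)·R1
R4 → R4 + (5/4)·R1
R3 → R3 - (17/6)·R2
R4 → R4 - (7/6)·R2
R4 → R4 + (1/17)·R3
REF = 
  [    4,     3,     0]
  [    0,   3/2,     3]
  [    0,     0, -17/2]
  [    0,     0,     0]
Pivot columns: 1, 2, 3 → 3 pivots.
dim(Col(A)) = number of pivot columns = 3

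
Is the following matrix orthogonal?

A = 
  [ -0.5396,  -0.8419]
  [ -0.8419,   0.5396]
Yes

AᵀA = 
  [  1,   0]
  [  0,   1]
≈ I (equal to I up to the 4-dp rounding of the entries)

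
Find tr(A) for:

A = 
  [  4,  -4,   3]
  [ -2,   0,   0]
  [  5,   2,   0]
4

tr(A) = 4 + 0 + 0 = 4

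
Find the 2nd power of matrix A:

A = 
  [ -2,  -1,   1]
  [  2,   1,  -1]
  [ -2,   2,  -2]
A² = A·A:
A²[1,1] = (-2)(-2) + (-1)(2) + (1)(-2) = 0
A²[1,2] = (-2)(-1) + (-1)(1) + (1)(2) = 3
A²[1,3] = (-2)(1) + (-1)(-1) + (1)(-2) = -3
A²[2,1] = (2)(-2) + (1)(2) + (-1)(-2) = 0
A²[2,2] = (2)(-1) + (1)(1) + (-1)(2) = -3
A²[2,3] = (2)(1) + (1)(-1) + (-1)(-2) = 3
A²[3,1] = (-2)(-2) + (2)(2) + (-2)(-2) = 12
A²[3,2] = (-2)(-1) + (2)(1) + (-2)(2) = 0
A²[3,3] = (-2)(1) + (2)(-1) + (-2)(-2) = 0
A² = 
  [  0,   3,  -3]
  [  0,  -3,   3]
  [ 12,   0,   0]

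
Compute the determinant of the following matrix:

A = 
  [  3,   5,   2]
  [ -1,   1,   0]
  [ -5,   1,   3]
32

Cofactor expansion along row 1:
det(A) = (3)·((1)(3) - (0)(1)) - (5)·((-1)(3) - (0)(-5)) + (2)·((-1)(1) - (1)(-5))
  = (3)(3) - (5)(-3) + (2)(4)
  = 32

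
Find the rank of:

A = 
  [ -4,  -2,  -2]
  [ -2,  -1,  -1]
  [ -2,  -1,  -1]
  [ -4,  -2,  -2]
Row reduce:
R2 → R2 - (1/2)·R1
R3 → R3 - (1/2)·R1
R4 → R4 - (1)·R1
REF = 
  [ -4,  -2,  -2]
  [  0,   0,   0]
  [  0,   0,   0]
  [  0,   0,   0]
Pivot columns: 1 → 1 pivot.

rank(A) = 1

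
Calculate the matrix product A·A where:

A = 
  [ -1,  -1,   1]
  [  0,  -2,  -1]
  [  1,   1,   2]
A² = A·A:
A²[1,1] = (-1)(-1) + (-1)(0) + (1)(1) = 2
A²[1,2] = (-1)(-1) + (-1)(-2) + (1)(1) = 4
A²[1,3] = (-1)(1) + (-1)(-1) + (1)(2) = 2
A²[2,1] = (0)(-1) + (-2)(0) + (-1)(1) = -1
A²[2,2] = (0)(-1) + (-2)(-2) + (-1)(1) = 3
A²[2,3] = (0)(1) + (-2)(-1) + (-1)(2) = 0
A²[3,1] = (1)(-1) + (1)(0) + (2)(1) = 1
A²[3,2] = (1)(-1) + (1)(-2) + (2)(1) = -1
A²[3,3] = (1)(1) + (1)(-1) + (2)(2) = 4
A² = 
  [  2,   4,   2]
  [ -1,   3,   0]
  [  1,  -1,   4]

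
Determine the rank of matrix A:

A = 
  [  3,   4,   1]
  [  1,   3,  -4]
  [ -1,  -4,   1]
Row reduce:
R2 → R2 - (1/3)·R1
R3 → R3 + (1/3)·R1
R3 → R3 + (8/5)·R2
REF = 
  [    3,     4,     1]
  [    0,   5/3, -13/3]
  [    0,     0, -28/5]
Pivot columns: 1, 2, 3 → 3 pivots.

rank(A) = 3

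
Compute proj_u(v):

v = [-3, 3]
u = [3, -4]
v·u = (-3)(3) + (3)(-4) = -21
u·u = (3)² + (-4)² = 25
proj_u(v) = (v·u / u·u) × u = (-21/25) × u

proj_u(v) = [-63/25, 84/25]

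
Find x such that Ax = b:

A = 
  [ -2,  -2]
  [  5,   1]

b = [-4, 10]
Row reduce the augmented matrix [A|b]:
R2 → R2 + (5/2)·R1
REF = 
  [ -2,  -2,  -4]
  [  0,  -4,   0]

Back-substitution:
x₂ = 0 / (-4) = 0
x₁ = (-4 - (-2)(0)) / (-2) = 2

x = [2, 0]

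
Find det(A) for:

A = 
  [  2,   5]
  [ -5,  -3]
19

For a 2×2 matrix, det = ad - bc = (2)(-3) - (5)(-5) = 19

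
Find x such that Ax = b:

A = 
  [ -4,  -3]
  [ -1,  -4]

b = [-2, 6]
Row reduce the augmented matrix [A|b]:
R2 → R2 - (1/4)·R1
REF = 
  [   -4,    -3,    -2]
  [    0, -13/4,  13/2]

Back-substitution:
x₂ = (13/2) / (-13/4) = -2
x₁ = (-2 - (-3)(-2)) / (-4) = 2

x = [2, -2]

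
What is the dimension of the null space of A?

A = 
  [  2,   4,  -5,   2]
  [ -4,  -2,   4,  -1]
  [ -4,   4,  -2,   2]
nullity(A) = 2

Row reduce:
R2 → R2 + (2)·R1
R3 → R3 + (2)·R1
R3 → R3 - (2)·R2
REF = 
  [  2,   4,  -5,   2]
  [  0,   6,  -6,   3]
  [  0,   0,   0,   0]
Pivot columns: 1, 2 → 2 pivots.
rank(A) = 2, so nullity(A) = 4 - 2 = 2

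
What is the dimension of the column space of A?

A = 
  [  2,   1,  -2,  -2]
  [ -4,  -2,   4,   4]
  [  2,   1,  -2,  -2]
dim(Col(A)) = 1

Row reduce:
R2 → R2 + (2)·R1
R3 → R3 - (1)·R1
REF = 
  [  2,   1,  -2,  -2]
  [  0,   0,   0,   0]
  [  0,   0,   0,   0]
Pivot columns: 1 → 1 pivot.
dim(Col(A)) = number of pivot columns = 1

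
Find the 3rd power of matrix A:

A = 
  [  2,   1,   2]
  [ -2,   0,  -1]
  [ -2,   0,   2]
A^3 = 
  [-22,  -2,   8]
  [ 12,  -2, -14]
  [-12,  -8, -14]

A² = A·A:
A²[1,1] = (2)(2) + (1)(-2) + (2)(-2) = -2
A²[1,2] = (2)(1) + (1)(0) + (2)(0) = 2
A²[1,3] = (2)(2) + (1)(-1) + (2)(2) = 7
A²[2,1] = (-2)(2) + (0)(-2) + (-1)(-2) = -2
A²[2,2] = (-2)(1) + (0)(0) + (-1)(0) = -2
A²[2,3] = (-2)(2) + (0)(-1) + (-1)(2) = -6
A²[3,1] = (-2)(2) + (0)(-2) + (2)(-2) = -8
A²[3,2] = (-2)(1) + (0)(0) + (2)(0) = -2
A²[3,3] = (-2)(2) + (0)(-1) + (2)(2) = 0
A² = 
  [ -2,   2,   7]
  [ -2,  -2,  -6]
  [ -8,  -2,   0]

A^3 = A^2·A:
A^3[1,1] = (-2)(2) + (2)(-2) + (7)(-2) = -22
A^3[1,2] = (-2)(1) + (2)(0) + (7)(0) = -2
A^3[1,3] = (-2)(2) + (2)(-1) + (7)(2) = 8
A^3[2,1] = (-2)(2) + (-2)(-2) + (-6)(-2) = 12
A^3[2,2] = (-2)(1) + (-2)(0) + (-6)(0) = -2
A^3[2,3] = (-2)(2) + (-2)(-1) + (-6)(2) = -14
A^3[3,1] = (-8)(2) + (-2)(-2) + (0)(-2) = -12
A^3[3,2] = (-8)(1) + (-2)(0) + (0)(0) = -8
A^3[3,3] = (-8)(2) + (-2)(-1) + (0)(2) = -14
A^3 = 
  [-22,  -2,   8]
  [ 12,  -2, -14]
  [-12,  -8, -14]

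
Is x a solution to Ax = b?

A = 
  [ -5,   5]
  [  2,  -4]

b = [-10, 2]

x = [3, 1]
Yes

Ax = [-10, 2] = b ✓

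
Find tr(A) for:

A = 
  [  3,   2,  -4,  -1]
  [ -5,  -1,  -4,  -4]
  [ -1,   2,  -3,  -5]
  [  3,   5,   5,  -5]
-6

tr(A) = 3 + -1 + -3 + -5 = -6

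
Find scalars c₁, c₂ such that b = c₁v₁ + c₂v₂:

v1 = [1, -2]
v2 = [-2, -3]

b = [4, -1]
c1 = 2, c2 = -1

b = 2·v1 + -1·v2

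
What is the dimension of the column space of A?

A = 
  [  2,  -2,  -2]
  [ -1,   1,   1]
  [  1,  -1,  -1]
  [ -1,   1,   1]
Row reduce:
R2 → R2 + (1/2)·R1
R3 → R3 - (1/2)·R1
R4 → R4 + (1/2)·R1
REF = 
  [  2,  -2,  -2]
  [  0,   0,   0]
  [  0,   0,   0]
  [  0,   0,   0]
Pivot columns: 1 → 1 pivot.
dim(Col(A)) = number of pivot columns = 1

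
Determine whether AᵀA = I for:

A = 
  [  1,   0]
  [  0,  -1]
Yes

AᵀA = 
  [  1,   0]
  [  0,   1]
= I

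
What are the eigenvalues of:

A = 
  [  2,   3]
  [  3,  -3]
λ = (-1 + √61)/2, (-1 - √61)/2  (≈ 3.405, -4.405)

tr(A) = -1, det(A) = -15
Characteristic polynomial: λ² - tr(A)λ + det(A) = λ² + λ - 15
λ² + λ - 15 = 0  ⇒  λ = (-1 ± √((1)² - 4·(-15)))/2 = (-1 ± √(61))/2
  = (-1 + √61)/2,  (-1 - √61)/2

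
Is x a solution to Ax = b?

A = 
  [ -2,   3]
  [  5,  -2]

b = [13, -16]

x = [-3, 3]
No

Ax = [15, -21] ≠ b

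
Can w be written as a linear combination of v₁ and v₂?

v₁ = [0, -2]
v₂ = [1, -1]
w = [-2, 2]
Yes

Form the augmented matrix and row-reduce:
[v₁|v₂|w] = 
  [  0,   1,  -2]
  [ -2,  -1,   2]
Swap R1 ↔ R2
REF = 
  [ -2,  -1,   2]
  [  0,   1,  -2]

No row of the form [0 0 | nonzero], so the system is consistent. Back-substitution gives c₁ = 0, c₂ = -2: w = (0)·v₁ + (-2)·v₂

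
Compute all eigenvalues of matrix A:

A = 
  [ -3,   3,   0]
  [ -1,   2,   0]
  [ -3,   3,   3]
λ = 3, (-1 + √13)/2, (-1 - √13)/2  (≈ 3, 1.303, -2.303)

Characteristic polynomial: det(λI - A) = λ³ - 2λ² - 6λ + 9
Testing integer divisors of the constant term: p(3) = 0, so (λ - 3) is a factor:
p(λ) = (λ - 3)(λ² + λ - 3)
λ² + λ - 3 = 0  ⇒  λ = (-1 ± √((1)² - 4·(-3)))/2 = (-1 ± √(13))/2
  = (-1 + √13)/2,  (-1 - √13)/2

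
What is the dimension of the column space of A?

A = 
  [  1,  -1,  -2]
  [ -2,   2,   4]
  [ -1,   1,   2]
dim(Col(A)) = 1

Row reduce:
R2 → R2 + (2)·R1
R3 → R3 + (1)·R1
REF = 
  [  1,  -1,  -2]
  [  0,   0,   0]
  [  0,   0,   0]
Pivot columns: 1 → 1 pivot.
dim(Col(A)) = number of pivot columns = 1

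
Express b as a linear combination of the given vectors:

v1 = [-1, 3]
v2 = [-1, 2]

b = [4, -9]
c1 = -1, c2 = -3

b = -1·v1 + -3·v2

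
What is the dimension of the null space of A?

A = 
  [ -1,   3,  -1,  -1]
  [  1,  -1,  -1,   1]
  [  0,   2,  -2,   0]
nullity(A) = 2

Row reduce:
R2 → R2 + (1)·R1
R3 → R3 - (1)·R2
REF = 
  [ -1,   3,  -1,  -1]
  [  0,   2,  -2,   0]
  [  0,   0,   0,   0]
Pivot columns: 1, 2 → 2 pivots.
rank(A) = 2, so nullity(A) = 4 - 2 = 2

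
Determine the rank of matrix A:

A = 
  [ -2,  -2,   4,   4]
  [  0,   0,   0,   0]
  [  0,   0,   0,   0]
rank(A) = 1

Row reduce:
(no row operations needed)
REF = 
  [ -2,  -2,   4,   4]
  [  0,   0,   0,   0]
  [  0,   0,   0,   0]
Pivot columns: 1 → 1 pivot.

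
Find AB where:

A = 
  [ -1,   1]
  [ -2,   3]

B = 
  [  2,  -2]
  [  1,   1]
A is 2×2 and B is 2×2, so AB is 2×2. Each entry is (row of A)·(column of B):
AB[1,1] = (-1)(2) + (1)(1) = -1
AB[1,2] = (-1)(-2) + (1)(1) = 3
AB[2,1] = (-2)(2) + (3)(1) = -1
AB[2,2] = (-2)(-2) + (3)(1) = 7

AB = 
  [ -1,   3]
  [ -1,   7]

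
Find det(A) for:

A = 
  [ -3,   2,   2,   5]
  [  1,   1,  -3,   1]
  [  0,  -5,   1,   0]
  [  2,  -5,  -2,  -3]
Cofactor expansion along row 1: det(A) = a₁₁M₁₁ - a₁₂M₁₂ + a₁₃M₁₃ - a₁₄M₁₄

M₁₁ = det[[1, -3, 1]; [-5, 1, 0]; [-5, -2, -3]]
  = (1)·((1)(-3) - (0)(-2)) - (-3)·((-5)(-3) - (0)(-5)) + (1)·((-5)(-2) - (1)(-5))
  = (1)(-3) - (-3)(15) + (1)(15)
  = 57
M₁₂ = det[[1, -3, 1]; [0, 1, 0]; [2, -2, -3]]
  = (1)·((1)(-3) - (0)(-2)) - (-3)·((0)(-3) - (0)(2)) + (1)·((0)(-2) - (1)(2))
  = (1)(-3) - (-3)(0) + (1)(-2)
  = -5
M₁₃ = det[[1, 1, 1]; [0, -5, 0]; [2, -5, -3]]
  = (1)·((-5)(-3) - (0)(-5)) - (1)·((0)(-3) - (0)(2)) + (1)·((0)(-5) - (-5)(2))
  = (1)(15) - (1)(0) + (1)(10)
  = 25
M₁₄ = det[[1, 1, -3]; [0, -5, 1]; [2, -5, -2]]
  = (1)·((-5)(-2) - (1)(-5)) - (1)·((0)(-2) - (1)(2)) + (-3)·((0)(-5) - (-5)(2))
  = (1)(15) - (1)(-2) + (-3)(10)
  = -13

det(A) = (-3)(57) - (2)(-5) + (2)(25) - (5)(-13) = -46

det(A) = -46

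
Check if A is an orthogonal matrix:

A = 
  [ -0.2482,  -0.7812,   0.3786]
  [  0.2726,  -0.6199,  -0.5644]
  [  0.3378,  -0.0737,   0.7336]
No

AᵀA = 
  [  0.2500,   0,   0]
  [  0,   1,   0]
  [  0,   0,   1.0001]
≠ I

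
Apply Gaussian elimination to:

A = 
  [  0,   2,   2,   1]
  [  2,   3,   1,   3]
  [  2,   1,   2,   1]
Row operations:
Swap R1 ↔ R2
R3 → R3 - (1)·R1
R3 → R3 + (1)·R2

Resulting echelon form:
REF = 
  [  2,   3,   1,   3]
  [  0,   2,   2,   1]
  [  0,   0,   3,  -1]

Rank = 3 (number of non-zero pivot rows).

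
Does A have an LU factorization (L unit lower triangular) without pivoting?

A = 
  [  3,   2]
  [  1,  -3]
Yes.
A[1,1] = 3 ≠ 0, so Gaussian elimination proceeds without a row swap: multiplier ℓ₂₁ = (1)/(3) = 1/3, and U[2,2] = -3 - (1/3)(2) = -11/3.
L = 
  [  1,   0]
  [1/3,   1]
U = 
  [    3,     2]
  [    0, -11/3]
Check row 2 of LU: [(1/3)(3), (1/3)(2) + (-11/3)] = [1, -3] = row 2 of A ✓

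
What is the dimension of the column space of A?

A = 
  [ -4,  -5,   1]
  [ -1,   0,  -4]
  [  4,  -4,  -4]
dim(Col(A)) = 3

Row reduce:
R2 → R2 - (1/4)·R1
R3 → R3 + (1)·R1
R3 → R3 + (36/5)·R2
REF = 
  [    -4,     -5,      1]
  [     0,    5/4,  -17/4]
  [     0,      0, -168/5]
Pivot columns: 1, 2, 3 → 3 pivots.
dim(Col(A)) = number of pivot columns = 3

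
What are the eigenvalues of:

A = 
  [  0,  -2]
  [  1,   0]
λ = i√2, -i√2  (≈ 0 + 1.414i, 0 - 1.414i)

tr(A) = 0, det(A) = 2
Characteristic polynomial: λ² - tr(A)λ + det(A) = λ² + 2
λ² + 2 = 0  ⇒  λ = (0 ± √((0)² - 4·(2)))/2 = (0 ± √(-8))/2
  = i√2,  -i√2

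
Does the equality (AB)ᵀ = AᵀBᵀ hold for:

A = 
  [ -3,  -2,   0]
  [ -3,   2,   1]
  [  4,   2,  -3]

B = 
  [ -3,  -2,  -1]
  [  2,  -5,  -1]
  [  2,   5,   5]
No

(AB)ᵀ = 
  [  5,  15, -14]
  [ 16,   1, -33]
  [  5,   6, -21]

AᵀBᵀ = 
  [ 11,   5,  -1]
  [  0, -16,  16]
  [  1,  -2, -10]

The two matrices differ, so (AB)ᵀ ≠ AᵀBᵀ in general. The correct identity is (AB)ᵀ = BᵀAᵀ.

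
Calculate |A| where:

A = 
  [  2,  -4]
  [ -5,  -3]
-26

For a 2×2 matrix, det = ad - bc = (2)(-3) - (-4)(-5) = -26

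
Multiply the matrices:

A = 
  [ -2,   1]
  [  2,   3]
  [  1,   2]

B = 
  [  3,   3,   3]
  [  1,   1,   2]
A is 3×2 and B is 2×3, so AB is 3×3. Each entry is (row of A)·(column of B):
AB[1,1] = (-2)(3) + (1)(1) = -5
AB[1,2] = (-2)(3) + (1)(1) = -5
AB[1,3] = (-2)(3) + (1)(2) = -4
AB[2,1] = (2)(3) + (3)(1) = 9
AB[2,2] = (2)(3) + (3)(1) = 9
AB[2,3] = (2)(3) + (3)(2) = 12
AB[3,1] = (1)(3) + (2)(1) = 5
AB[3,2] = (1)(3) + (2)(1) = 5
AB[3,3] = (1)(3) + (2)(2) = 7

AB = 
  [ -5,  -5,  -4]
  [  9,   9,  12]
  [  5,   5,   7]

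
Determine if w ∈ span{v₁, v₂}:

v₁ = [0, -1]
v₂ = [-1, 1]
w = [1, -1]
Yes

Form the augmented matrix and row-reduce:
[v₁|v₂|w] = 
  [  0,  -1,   1]
  [ -1,   1,  -1]
Swap R1 ↔ R2
REF = 
  [ -1,   1,  -1]
  [  0,  -1,   1]

No row of the form [0 0 | nonzero], so the system is consistent. Back-substitution gives c₁ = 0, c₂ = -1: w = (0)·v₁ + (-1)·v₂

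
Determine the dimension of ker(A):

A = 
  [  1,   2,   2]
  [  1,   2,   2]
nullity(A) = 2

Row reduce:
R2 → R2 - (1)·R1
REF = 
  [  1,   2,   2]
  [  0,   0,   0]
Pivot columns: 1 → 1 pivot.
rank(A) = 1, so nullity(A) = 3 - 1 = 2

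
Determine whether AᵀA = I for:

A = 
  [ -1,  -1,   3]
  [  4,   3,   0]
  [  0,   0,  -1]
No

AᵀA = 
  [ 17,  13,  -3]
  [ 13,  10,  -3]
  [ -3,  -3,  10]
≠ I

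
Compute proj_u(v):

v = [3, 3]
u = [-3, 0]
proj_u(v) = [3, 0]

v·u = (3)(-3) + (3)(0) = -9
u·u = (-3)² + (0)² = 9
proj_u(v) = (v·u / u·u) × u = (-9/9) × u = (-1) × u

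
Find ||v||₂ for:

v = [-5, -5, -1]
7.141

||v||₂ = √((-5)² + (-5)² + (-1)²) = √51 = 7.141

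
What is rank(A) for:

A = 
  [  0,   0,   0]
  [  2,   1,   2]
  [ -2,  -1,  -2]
rank(A) = 1

Row reduce:
Swap R1 ↔ R2
R3 → R3 + (1)·R1
REF = 
  [  2,   1,   2]
  [  0,   0,   0]
  [  0,   0,   0]
Pivot columns: 1 → 1 pivot.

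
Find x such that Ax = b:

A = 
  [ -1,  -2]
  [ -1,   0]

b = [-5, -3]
x = [3, 1]

Row reduce the augmented matrix [A|b]:
R2 → R2 - (1)·R1
REF = 
  [ -1,  -2,  -5]
  [  0,   2,   2]

Back-substitution:
x₂ = 2 / 2 = 1
x₁ = (-5 - (-2)(1)) / (-1) = 3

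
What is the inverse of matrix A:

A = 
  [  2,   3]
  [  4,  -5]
det(A) = (2)(-5) - (3)(4) = -22
For a 2×2 matrix, A⁻¹ = (1/det(A)) · [[d, -b], [-c, a]]
    = (-1/22) · [[-5, -3], [-4, 2]]

A⁻¹ = 
  [ 5/22,  3/22]
  [ 2/11, -1/11]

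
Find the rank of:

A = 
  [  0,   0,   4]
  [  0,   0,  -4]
rank(A) = 1

Row reduce:
R2 → R2 + (1)·R1
REF = 
  [  0,   0,   4]
  [  0,   0,   0]
Pivot columns: 3 → 1 pivot.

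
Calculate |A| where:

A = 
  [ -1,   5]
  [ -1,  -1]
6

For a 2×2 matrix, det = ad - bc = (-1)(-1) - (5)(-1) = 6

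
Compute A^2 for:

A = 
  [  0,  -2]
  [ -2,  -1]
A² = A·A:
A²[1,1] = (0)(0) + (-2)(-2) = 4
A²[1,2] = (0)(-2) + (-2)(-1) = 2
A²[2,1] = (-2)(0) + (-1)(-2) = 2
A²[2,2] = (-2)(-2) + (-1)(-1) = 5
A² = 
  [  4,   2]
  [  2,   5]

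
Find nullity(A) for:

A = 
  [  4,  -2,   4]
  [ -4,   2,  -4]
nullity(A) = 2

Row reduce:
R2 → R2 + (1)·R1
REF = 
  [  4,  -2,   4]
  [  0,   0,   0]
Pivot columns: 1 → 1 pivot.
rank(A) = 1, so nullity(A) = 3 - 1 = 2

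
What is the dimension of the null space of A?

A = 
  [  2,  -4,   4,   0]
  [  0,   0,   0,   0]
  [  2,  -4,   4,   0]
nullity(A) = 3

Row reduce:
R3 → R3 - (1)·R1
REF = 
  [  2,  -4,   4,   0]
  [  0,   0,   0,   0]
  [  0,   0,   0,   0]
Pivot columns: 1 → 1 pivot.
rank(A) = 1, so nullity(A) = 4 - 1 = 3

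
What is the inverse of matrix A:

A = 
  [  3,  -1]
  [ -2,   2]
det(A) = (3)(2) - (-1)(-2) = 4
For a 2×2 matrix, A⁻¹ = (1/det(A)) · [[d, -b], [-c, a]]
    = (1/4) · [[2, 1], [2, 3]]

A⁻¹ = 
  [1/2, 1/4]
  [1/2, 3/4]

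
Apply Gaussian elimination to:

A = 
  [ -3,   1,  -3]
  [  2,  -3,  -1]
Row operations:
R2 → R2 + (2/3)·R1

Resulting echelon form:
REF = 
  [  -3,    1,   -3]
  [   0, -7/3,   -3]

Rank = 2 (number of non-zero pivot rows).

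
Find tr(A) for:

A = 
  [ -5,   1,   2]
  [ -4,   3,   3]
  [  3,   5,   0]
-2

tr(A) = -5 + 3 + 0 = -2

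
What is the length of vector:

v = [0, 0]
0

||v||₂ = √((0)² + (0)²) = √0 = 0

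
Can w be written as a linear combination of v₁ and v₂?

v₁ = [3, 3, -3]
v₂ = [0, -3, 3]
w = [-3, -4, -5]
No

Form the augmented matrix and row-reduce:
[v₁|v₂|w] = 
  [  3,   0,  -3]
  [  3,  -3,  -4]
  [ -3,   3,  -5]
R2 → R2 - (1)·R1
R3 → R3 + (1)·R1
R3 → R3 + (1)·R2
REF = 
  [  3,   0,  -3]
  [  0,  -3,  -1]
  [  0,   0,  -9]

Row 3 reads [0 0 | -9], i.e. 0 = -9, so the system is inconsistent and w ∉ span{v₁, v₂}.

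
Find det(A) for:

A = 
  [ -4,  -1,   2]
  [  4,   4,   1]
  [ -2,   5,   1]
66

Cofactor expansion along row 1:
det(A) = (-4)·((4)(1) - (1)(5)) - (-1)·((4)(1) - (1)(-2)) + (2)·((4)(5) - (4)(-2))
  = (-4)(-1) - (-1)(6) + (2)(28)
  = 66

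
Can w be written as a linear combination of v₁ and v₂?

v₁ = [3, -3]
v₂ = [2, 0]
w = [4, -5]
Yes

Form the augmented matrix and row-reduce:
[v₁|v₂|w] = 
  [  3,   2,   4]
  [ -3,   0,  -5]
R2 → R2 + (1)·R1
REF = 
  [  3,   2,   4]
  [  0,   2,  -1]

No row of the form [0 0 | nonzero], so the system is consistent. Back-substitution gives c₁ = 5/3, c₂ = -1/2: w = (5/3)·v₁ + (-1/2)·v₂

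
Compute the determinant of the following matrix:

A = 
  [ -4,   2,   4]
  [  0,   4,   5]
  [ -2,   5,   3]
64

Cofactor expansion along row 1:
det(A) = (-4)·((4)(3) - (5)(5)) - (2)·((0)(3) - (5)(-2)) + (4)·((0)(5) - (4)(-2))
  = (-4)(-13) - (2)(10) + (4)(8)
  = 64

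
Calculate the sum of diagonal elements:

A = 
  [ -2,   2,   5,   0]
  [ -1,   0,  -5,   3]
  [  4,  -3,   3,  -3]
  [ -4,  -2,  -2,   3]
4

tr(A) = -2 + 0 + 3 + 3 = 4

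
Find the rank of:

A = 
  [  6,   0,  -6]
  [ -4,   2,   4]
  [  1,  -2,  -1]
rank(A) = 2

Row reduce:
R2 → R2 + (2/3)·R1
R3 → R3 - (1/6)·R1
R3 → R3 + (1)·R2
REF = 
  [  6,   0,  -6]
  [  0,   2,   0]
  [  0,   0,   0]
Pivot columns: 1, 2 → 2 pivots.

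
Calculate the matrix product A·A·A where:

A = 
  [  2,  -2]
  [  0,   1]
A^3 = 
  [  8, -14]
  [  0,   1]

A² = A·A:
A²[1,1] = (2)(2) + (-2)(0) = 4
A²[1,2] = (2)(-2) + (-2)(1) = -6
A²[2,1] = (0)(2) + (1)(0) = 0
A²[2,2] = (0)(-2) + (1)(1) = 1
A² = 
  [  4,  -6]
  [  0,   1]

A^3 = A^2·A:
A^3[1,1] = (4)(2) + (-6)(0) = 8
A^3[1,2] = (4)(-2) + (-6)(1) = -14
A^3[2,1] = (0)(2) + (1)(0) = 0
A^3[2,2] = (0)(-2) + (1)(1) = 1
A^3 = 
  [  8, -14]
  [  0,   1]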